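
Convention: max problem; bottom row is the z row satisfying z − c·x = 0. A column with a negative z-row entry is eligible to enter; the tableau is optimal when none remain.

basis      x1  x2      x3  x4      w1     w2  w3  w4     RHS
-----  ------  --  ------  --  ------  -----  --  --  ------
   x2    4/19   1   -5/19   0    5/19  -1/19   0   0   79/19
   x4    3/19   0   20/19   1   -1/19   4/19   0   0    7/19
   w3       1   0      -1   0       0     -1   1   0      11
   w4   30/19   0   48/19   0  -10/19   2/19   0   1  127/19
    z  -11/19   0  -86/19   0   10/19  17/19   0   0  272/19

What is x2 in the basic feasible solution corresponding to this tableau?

x2 is basic (row 1); its value is the RHS of that row, 79/19.

79/19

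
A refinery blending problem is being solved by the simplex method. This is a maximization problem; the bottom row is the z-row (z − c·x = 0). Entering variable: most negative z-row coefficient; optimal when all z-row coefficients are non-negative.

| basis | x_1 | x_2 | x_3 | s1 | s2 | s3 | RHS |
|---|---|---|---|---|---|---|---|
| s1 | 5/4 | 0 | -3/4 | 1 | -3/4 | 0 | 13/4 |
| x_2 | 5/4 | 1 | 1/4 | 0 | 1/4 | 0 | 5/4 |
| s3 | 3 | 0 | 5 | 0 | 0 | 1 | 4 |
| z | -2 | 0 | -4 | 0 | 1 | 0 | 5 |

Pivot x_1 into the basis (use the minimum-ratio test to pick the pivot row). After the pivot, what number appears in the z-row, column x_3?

-18/5

Ratio test on column x_1 — row 1: (13/4)/(5/4) = 13/5; row 2: (5/4)/(5/4) = 1; row 3: 4/3 = 4/3. Minimum is 1 at row 2 (x_2 leaves); pivot element 5/4.
Divide row 2 by 5/4; eliminate column x_1 from the other rows.
z-row update in column x_3: -4 − (-2)·(1/5) = -18/5.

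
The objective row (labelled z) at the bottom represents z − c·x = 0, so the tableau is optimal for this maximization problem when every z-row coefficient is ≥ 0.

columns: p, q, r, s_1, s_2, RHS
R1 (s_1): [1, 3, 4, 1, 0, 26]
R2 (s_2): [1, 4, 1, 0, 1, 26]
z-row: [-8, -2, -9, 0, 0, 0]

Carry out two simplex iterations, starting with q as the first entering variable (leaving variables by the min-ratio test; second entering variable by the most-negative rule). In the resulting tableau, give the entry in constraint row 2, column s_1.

-1/13

Ratio test on column q — row 1: 26/3 = 26/3; row 2: 26/4 = 13/2. Minimum is 13/2 at row 2 (s_2 leaves); pivot element 4.
Divide row 2 by 4; eliminate column q from the other rows.
Second iteration: most negative z-row entry is -17/2 in column r, so r enters.
Ratio test on column r — row 1: (13/2)/(13/4) = 2; row 2: (13/2)/(1/4) = 26. Minimum is 2 at row 1 (s_1 leaves); pivot element 13/4.
Divide row 1 by 13/4; eliminate column r from the other rows.
After both pivots, the entry at constraint row 2, column s_1 is -1/13.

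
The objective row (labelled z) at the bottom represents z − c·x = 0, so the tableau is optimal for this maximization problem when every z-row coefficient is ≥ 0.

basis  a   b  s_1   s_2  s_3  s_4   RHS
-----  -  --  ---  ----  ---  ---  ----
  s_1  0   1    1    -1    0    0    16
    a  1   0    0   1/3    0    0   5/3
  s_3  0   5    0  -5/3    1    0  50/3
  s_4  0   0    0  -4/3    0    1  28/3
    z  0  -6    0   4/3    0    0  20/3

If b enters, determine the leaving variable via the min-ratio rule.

Column b entries and ratios — s_1: 16/1 = 16; a: 0 ≤ 0, skip; s_3: (50/3)/5 = 10/3; s_4: 0 ≤ 0, skip.
Smallest ratio is 10/3 in the row of s_3, so s_3 leaves.

s_3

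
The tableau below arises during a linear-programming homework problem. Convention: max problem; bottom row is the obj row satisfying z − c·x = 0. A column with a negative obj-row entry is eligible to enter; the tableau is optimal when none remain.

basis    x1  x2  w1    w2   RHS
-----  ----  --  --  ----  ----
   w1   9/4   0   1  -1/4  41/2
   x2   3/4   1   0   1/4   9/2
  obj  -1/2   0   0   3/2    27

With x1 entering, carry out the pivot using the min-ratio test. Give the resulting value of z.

30

Ratio test on column x1 — row 1: (41/2)/(9/4) = 82/9; row 2: (9/2)/(3/4) = 6. Minimum is 6 at row 2 (x2 leaves); pivot element 3/4.
Pivot on row 2; the obj-row RHS becomes 27 − (-1/2)·6 = 30.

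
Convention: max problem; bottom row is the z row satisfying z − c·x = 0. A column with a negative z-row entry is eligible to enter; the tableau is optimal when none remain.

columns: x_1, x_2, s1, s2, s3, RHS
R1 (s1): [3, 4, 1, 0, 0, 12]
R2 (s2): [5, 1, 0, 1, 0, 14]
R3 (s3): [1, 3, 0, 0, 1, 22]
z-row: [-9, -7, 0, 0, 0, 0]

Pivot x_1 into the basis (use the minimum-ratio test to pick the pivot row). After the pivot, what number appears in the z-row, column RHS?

126/5

Ratio test on column x_1 — row 1: 12/3 = 4; row 2: 14/5 = 14/5; row 3: 22/1 = 22. Minimum is 14/5 at row 2 (s2 leaves); pivot element 5.
Divide row 2 by 5; eliminate column x_1 from the other rows.
z-row update in column RHS: 0 − (-9)·(14/5) = 126/5.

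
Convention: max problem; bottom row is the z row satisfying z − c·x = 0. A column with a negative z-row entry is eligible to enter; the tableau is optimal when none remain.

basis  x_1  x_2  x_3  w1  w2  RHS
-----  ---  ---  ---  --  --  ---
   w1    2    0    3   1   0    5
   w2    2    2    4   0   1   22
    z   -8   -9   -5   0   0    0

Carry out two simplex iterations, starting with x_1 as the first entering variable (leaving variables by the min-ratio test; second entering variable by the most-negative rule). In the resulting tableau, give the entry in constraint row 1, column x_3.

Ratio test on column x_1 — row 1: 5/2 = 5/2; row 2: 22/2 = 11. Minimum is 5/2 at row 1 (w1 leaves); pivot element 2.
Divide row 1 by 2; eliminate column x_1 from the other rows.
Second iteration: most negative z-row entry is -9 in column x_2, so x_2 enters.
Ratio test on column x_2 — row 1: entry 0 ≤ 0; row 2: 17/2 = 17/2. Minimum is 17/2 at row 2 (w2 leaves); pivot element 2.
Divide row 2 by 2; eliminate column x_2 from the other rows.
After both pivots, the entry at constraint row 1, column x_3 is 3/2.

3/2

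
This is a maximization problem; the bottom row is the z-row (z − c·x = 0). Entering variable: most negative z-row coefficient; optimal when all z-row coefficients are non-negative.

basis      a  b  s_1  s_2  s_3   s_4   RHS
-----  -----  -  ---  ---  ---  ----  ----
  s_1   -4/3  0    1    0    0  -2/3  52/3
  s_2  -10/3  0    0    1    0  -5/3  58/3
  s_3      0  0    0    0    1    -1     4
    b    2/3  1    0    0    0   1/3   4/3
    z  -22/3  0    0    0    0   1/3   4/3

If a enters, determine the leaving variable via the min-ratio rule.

Column a entries and ratios — s_1: -4/3 ≤ 0, skip; s_2: -10/3 ≤ 0, skip; s_3: 0 ≤ 0, skip; b: (4/3)/(2/3) = 2.
Smallest ratio is 2 in the row of b, so b leaves.

b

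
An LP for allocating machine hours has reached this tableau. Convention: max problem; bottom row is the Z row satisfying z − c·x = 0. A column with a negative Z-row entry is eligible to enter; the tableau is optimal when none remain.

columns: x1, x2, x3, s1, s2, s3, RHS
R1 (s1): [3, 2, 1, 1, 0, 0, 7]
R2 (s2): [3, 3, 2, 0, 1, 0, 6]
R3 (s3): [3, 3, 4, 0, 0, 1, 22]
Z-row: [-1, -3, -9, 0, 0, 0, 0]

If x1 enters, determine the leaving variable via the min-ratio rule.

Column x1 entries and ratios — s1: 7/3 = 7/3; s2: 6/3 = 2; s3: 22/3 = 22/3.
Smallest ratio is 2 in the row of s2, so s2 leaves.

s2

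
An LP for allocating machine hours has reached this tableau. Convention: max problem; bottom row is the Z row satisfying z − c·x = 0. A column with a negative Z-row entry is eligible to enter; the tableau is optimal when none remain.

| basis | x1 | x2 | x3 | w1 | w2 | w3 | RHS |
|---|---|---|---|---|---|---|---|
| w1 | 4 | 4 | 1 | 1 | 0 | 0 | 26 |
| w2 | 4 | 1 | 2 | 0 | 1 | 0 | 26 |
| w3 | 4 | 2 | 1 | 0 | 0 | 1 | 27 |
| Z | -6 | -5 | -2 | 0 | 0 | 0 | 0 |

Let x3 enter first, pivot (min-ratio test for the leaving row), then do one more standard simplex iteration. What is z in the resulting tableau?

286/7

Ratio test on column x3 — row 1: 26/1 = 26; row 2: 26/2 = 13; row 3: 27/1 = 27. Minimum is 13 at row 2 (w2 leaves); pivot element 2.
Pivot on row 2; the Z-row RHS becomes 0 − (-2)·13 = 26.
Next entering variable (most negative Z-row entry -4): x2.
Ratio test on column x2 — row 1: 13/(7/2) = 26/7; row 2: 13/(1/2) = 26; row 3: 14/(3/2) = 28/3. Minimum is 26/7 at row 1 (w1 leaves); pivot element 7/2.
After the second pivot the Z-row RHS is 26 − (-4)·(26/7) = 286/7.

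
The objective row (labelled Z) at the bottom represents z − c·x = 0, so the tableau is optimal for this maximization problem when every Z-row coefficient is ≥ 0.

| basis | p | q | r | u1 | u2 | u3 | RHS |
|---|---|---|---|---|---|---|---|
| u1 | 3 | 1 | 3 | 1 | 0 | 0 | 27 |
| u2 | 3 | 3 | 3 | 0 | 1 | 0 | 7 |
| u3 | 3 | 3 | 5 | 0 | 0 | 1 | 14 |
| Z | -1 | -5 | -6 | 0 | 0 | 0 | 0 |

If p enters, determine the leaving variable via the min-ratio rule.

Column p entries and ratios — u1: 27/3 = 9; u2: 7/3 = 7/3; u3: 14/3 = 14/3.
Smallest ratio is 7/3 in the row of u2, so u2 leaves.

u2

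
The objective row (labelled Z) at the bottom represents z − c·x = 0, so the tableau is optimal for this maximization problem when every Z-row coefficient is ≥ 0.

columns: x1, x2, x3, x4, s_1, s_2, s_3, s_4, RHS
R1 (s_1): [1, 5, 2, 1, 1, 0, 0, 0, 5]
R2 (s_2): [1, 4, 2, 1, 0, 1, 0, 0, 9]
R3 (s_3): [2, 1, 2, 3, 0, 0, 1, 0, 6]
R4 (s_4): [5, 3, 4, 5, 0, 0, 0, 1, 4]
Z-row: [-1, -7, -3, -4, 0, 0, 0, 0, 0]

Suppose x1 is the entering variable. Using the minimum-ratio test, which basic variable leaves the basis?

Column x1 entries and ratios — s_1: 5/1 = 5; s_2: 9/1 = 9; s_3: 6/2 = 3; s_4: 4/5 = 4/5.
Smallest ratio is 4/5 in the row of s_4, so s_4 leaves.

s_4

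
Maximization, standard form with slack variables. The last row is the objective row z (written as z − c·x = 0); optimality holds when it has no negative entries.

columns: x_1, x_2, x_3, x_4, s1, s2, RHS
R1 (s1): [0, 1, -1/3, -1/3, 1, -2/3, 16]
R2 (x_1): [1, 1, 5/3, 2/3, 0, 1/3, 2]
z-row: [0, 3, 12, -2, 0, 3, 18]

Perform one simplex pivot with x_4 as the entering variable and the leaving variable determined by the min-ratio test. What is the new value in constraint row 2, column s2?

1/2

Ratio test on column x_4 — row 1: entry -1/3 ≤ 0; row 2: 2/(2/3) = 3. Minimum is 3 at row 2 (x_1 leaves); pivot element 2/3.
Divide row 2 by 2/3; eliminate column x_4 from the other rows.
In the new row 2, the s2 entry is the old entry divided by the pivot: (1/3)/(2/3) = 1/2.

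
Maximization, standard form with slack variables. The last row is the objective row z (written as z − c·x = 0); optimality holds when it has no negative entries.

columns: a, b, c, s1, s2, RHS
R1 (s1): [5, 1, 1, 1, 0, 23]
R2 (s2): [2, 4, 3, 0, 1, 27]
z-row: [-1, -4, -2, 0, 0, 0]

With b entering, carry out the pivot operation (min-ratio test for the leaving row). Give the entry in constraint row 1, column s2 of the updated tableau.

-1/4

Ratio test on column b — row 1: 23/1 = 23; row 2: 27/4 = 27/4. Minimum is 27/4 at row 2 (s2 leaves); pivot element 4.
Divide row 2 by 4; eliminate column b from the other rows.
Row 1 update in column s2: 0 − 1·(1/4) = -1/4.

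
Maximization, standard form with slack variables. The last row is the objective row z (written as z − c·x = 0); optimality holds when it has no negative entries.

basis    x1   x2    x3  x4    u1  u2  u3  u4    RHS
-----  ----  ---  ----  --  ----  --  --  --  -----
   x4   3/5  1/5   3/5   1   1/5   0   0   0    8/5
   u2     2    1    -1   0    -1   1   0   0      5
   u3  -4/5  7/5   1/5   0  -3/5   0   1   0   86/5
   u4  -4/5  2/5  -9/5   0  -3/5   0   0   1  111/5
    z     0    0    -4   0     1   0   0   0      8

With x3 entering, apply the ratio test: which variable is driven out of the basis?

Column x3 entries and ratios — x4: (8/5)/(3/5) = 8/3; u2: -1 ≤ 0, skip; u3: (86/5)/(1/5) = 86; u4: -9/5 ≤ 0, skip.
Smallest ratio is 8/3 in the row of x4, so x4 leaves.

x4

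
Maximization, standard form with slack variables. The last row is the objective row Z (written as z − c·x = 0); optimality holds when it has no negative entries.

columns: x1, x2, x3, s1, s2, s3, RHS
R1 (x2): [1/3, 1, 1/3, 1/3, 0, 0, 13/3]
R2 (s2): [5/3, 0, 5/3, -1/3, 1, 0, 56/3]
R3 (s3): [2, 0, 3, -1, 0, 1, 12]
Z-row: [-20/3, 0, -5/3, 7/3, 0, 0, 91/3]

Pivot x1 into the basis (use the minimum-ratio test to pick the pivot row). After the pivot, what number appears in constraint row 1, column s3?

-1/6

Ratio test on column x1 — row 1: (13/3)/(1/3) = 13; row 2: (56/3)/(5/3) = 56/5; row 3: 12/2 = 6. Minimum is 6 at row 3 (s3 leaves); pivot element 2.
Divide row 3 by 2; eliminate column x1 from the other rows.
Row 1 update in column s3: 0 − (1/3)·(1/2) = -1/6.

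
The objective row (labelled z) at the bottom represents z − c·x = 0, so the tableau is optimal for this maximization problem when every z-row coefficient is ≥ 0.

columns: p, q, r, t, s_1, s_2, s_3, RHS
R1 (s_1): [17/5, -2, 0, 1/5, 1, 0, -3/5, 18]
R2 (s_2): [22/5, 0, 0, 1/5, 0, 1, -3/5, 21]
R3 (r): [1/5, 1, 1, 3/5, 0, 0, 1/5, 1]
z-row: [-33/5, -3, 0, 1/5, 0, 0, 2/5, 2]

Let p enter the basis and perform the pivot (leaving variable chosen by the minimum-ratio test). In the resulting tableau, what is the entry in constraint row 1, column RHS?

39/22

Ratio test on column p — row 1: 18/(17/5) = 90/17; row 2: 21/(22/5) = 105/22; row 3: 1/(1/5) = 5. Minimum is 105/22 at row 2 (s_2 leaves); pivot element 22/5.
Divide row 2 by 22/5; eliminate column p from the other rows.
Row 1 update in column RHS: 18 − (17/5)·(105/22) = 39/22.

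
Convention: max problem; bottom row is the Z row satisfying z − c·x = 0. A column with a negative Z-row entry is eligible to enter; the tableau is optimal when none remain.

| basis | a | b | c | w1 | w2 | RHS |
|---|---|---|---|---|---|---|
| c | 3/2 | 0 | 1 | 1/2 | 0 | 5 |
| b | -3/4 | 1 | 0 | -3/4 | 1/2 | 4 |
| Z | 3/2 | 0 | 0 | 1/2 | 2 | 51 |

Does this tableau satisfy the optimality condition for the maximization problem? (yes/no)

Every Z-row coefficient is ≥ 0, so the tableau is optimal.

yes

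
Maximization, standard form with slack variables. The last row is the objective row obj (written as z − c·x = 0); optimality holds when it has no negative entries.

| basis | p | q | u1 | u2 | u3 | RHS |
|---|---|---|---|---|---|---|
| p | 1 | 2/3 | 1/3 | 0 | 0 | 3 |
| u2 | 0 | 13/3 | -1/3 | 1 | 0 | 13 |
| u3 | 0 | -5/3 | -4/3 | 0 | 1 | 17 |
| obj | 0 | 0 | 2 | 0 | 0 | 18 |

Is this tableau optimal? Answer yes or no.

Every obj-row coefficient is ≥ 0, so the tableau is optimal.

yes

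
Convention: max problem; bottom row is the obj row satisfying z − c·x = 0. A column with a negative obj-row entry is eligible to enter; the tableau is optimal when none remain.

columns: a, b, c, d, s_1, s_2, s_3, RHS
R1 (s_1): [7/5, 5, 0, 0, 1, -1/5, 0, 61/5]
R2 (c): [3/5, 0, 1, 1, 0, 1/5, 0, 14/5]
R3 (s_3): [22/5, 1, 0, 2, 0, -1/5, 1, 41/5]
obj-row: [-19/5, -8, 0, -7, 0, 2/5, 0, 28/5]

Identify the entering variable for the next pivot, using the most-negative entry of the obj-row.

b

Negative obj-row entries: a: -19/5, b: -8, d: -7.
The most negative is -8 in column b, so b enters.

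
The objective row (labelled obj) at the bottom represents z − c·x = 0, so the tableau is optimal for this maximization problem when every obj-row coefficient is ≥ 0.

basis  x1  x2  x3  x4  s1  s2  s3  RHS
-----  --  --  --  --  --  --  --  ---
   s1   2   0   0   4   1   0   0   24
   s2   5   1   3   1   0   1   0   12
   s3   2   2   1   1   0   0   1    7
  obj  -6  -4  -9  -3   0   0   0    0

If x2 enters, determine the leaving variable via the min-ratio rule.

Column x2 entries and ratios — s1: 0 ≤ 0, skip; s2: 12/1 = 12; s3: 7/2 = 7/2.
Smallest ratio is 7/2 in the row of s3, so s3 leaves.

s3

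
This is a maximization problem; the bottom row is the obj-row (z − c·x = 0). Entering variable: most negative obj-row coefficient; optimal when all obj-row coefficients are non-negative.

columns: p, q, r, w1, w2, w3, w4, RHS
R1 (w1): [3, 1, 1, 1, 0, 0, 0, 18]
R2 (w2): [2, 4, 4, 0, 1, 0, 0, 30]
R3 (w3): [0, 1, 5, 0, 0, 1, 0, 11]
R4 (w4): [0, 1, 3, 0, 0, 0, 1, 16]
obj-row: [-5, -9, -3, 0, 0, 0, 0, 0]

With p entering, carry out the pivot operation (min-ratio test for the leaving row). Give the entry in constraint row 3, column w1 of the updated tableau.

0

Ratio test on column p — row 1: 18/3 = 6; row 2: 30/2 = 15; row 3: entry 0 ≤ 0; row 4: entry 0 ≤ 0. Minimum is 6 at row 1 (w1 leaves); pivot element 3.
Divide row 1 by 3; eliminate column p from the other rows.
Row 3 update in column w1: 0 − 0·(1/3) = 0.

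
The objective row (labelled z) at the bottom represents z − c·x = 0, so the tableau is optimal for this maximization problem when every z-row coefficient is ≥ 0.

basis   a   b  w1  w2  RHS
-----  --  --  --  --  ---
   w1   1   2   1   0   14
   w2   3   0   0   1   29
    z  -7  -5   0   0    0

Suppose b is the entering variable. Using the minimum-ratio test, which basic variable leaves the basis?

w1

Column b entries and ratios — w1: 14/2 = 7; w2: 0 ≤ 0, skip.
Smallest ratio is 7 in the row of w1, so w1 leaves.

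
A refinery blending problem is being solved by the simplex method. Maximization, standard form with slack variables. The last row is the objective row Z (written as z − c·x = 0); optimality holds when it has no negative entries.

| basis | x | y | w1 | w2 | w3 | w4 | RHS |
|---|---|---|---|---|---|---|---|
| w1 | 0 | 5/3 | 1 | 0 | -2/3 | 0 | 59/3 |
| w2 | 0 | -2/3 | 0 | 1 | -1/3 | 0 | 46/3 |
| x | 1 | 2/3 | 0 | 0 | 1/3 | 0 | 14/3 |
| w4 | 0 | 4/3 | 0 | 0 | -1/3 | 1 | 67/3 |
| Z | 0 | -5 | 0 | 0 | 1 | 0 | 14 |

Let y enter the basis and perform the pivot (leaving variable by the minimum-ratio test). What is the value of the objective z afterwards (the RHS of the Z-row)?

49

Ratio test on column y — row 1: (59/3)/(5/3) = 59/5; row 2: entry -2/3 ≤ 0; row 3: (14/3)/(2/3) = 7; row 4: (67/3)/(4/3) = 67/4. Minimum is 7 at row 3 (x leaves); pivot element 2/3.
Pivot on row 3; the Z-row RHS becomes 14 − (-5)·7 = 49.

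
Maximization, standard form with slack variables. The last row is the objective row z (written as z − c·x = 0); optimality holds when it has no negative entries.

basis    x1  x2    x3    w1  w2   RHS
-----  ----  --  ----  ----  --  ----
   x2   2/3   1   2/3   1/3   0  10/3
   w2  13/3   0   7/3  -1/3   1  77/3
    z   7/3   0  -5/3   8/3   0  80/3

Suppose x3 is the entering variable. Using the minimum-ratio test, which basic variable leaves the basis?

x2

Column x3 entries and ratios — x2: (10/3)/(2/3) = 5; w2: (77/3)/(7/3) = 11.
Smallest ratio is 5 in the row of x2, so x2 leaves.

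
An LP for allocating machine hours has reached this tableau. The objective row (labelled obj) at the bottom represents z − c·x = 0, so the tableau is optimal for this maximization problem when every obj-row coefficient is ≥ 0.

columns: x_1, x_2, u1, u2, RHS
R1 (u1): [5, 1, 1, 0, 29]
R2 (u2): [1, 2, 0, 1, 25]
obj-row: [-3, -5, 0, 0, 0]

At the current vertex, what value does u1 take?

u1 is basic (row 1); its value is the RHS of that row, 29.

29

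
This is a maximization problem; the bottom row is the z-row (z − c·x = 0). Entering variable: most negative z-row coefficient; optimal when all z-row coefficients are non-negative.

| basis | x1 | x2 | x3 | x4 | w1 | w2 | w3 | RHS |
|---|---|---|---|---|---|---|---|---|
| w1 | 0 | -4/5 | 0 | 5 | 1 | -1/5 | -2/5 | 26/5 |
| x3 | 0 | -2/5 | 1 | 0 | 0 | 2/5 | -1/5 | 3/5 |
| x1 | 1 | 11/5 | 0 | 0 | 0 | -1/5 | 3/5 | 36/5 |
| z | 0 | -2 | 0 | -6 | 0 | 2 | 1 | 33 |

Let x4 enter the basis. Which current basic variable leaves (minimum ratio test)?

Column x4 entries and ratios — w1: (26/5)/5 = 26/25; x3: 0 ≤ 0, skip; x1: 0 ≤ 0, skip.
Smallest ratio is 26/25 in the row of w1, so w1 leaves.

w1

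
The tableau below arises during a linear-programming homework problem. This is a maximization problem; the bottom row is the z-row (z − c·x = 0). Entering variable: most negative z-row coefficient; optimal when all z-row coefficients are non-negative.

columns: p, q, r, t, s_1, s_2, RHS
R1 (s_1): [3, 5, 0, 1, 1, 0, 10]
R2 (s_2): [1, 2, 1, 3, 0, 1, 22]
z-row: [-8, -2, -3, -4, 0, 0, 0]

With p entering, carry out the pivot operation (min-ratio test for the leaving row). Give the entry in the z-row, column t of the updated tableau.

-4/3

Ratio test on column p — row 1: 10/3 = 10/3; row 2: 22/1 = 22. Minimum is 10/3 at row 1 (s_1 leaves); pivot element 3.
Divide row 1 by 3; eliminate column p from the other rows.
z-row update in column t: -4 − (-8)·(1/3) = -4/3.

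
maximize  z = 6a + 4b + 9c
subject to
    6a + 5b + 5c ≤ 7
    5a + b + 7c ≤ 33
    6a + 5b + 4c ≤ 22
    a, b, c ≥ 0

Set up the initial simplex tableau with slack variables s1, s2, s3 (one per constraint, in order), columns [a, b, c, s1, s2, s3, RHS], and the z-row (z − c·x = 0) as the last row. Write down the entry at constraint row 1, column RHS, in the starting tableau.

7

The RHS of constraint 1 is b_1 = 7.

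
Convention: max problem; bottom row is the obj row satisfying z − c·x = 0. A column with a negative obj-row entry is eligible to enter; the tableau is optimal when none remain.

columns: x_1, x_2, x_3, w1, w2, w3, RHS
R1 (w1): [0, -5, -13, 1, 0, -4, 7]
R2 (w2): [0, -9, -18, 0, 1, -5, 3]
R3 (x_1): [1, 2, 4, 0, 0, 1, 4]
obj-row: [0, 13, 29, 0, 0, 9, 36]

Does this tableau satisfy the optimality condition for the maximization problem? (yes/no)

yes

Every obj-row coefficient is ≥ 0, so the tableau is optimal.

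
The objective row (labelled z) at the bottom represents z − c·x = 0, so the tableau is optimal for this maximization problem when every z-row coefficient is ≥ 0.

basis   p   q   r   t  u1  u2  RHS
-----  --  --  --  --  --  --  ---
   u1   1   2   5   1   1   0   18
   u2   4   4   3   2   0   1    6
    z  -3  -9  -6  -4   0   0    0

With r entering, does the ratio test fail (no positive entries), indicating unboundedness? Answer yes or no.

Column r has positive entries in row(s) 1, 2, so the ratio test bounds it — not unbounded.

no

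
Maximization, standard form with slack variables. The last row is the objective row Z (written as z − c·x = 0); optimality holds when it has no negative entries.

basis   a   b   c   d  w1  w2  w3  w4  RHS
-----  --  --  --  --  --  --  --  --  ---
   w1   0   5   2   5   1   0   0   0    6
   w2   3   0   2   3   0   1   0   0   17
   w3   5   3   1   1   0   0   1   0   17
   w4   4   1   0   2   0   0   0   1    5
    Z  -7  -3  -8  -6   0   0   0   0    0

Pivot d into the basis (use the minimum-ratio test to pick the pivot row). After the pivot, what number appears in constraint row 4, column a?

4

Ratio test on column d — row 1: 6/5 = 6/5; row 2: 17/3 = 17/3; row 3: 17/1 = 17; row 4: 5/2 = 5/2. Minimum is 6/5 at row 1 (w1 leaves); pivot element 5.
Divide row 1 by 5; eliminate column d from the other rows.
Row 4 update in column a: 4 − 2·0 = 4.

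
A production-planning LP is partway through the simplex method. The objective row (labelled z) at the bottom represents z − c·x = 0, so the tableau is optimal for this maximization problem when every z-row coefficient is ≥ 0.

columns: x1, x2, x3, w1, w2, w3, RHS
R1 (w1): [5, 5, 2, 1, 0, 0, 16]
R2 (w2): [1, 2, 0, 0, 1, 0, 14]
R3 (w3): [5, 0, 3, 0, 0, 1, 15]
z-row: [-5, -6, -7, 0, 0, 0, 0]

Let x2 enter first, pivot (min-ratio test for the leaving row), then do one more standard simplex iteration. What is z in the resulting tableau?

211/5

Ratio test on column x2 — row 1: 16/5 = 16/5; row 2: 14/2 = 7; row 3: entry 0 ≤ 0. Minimum is 16/5 at row 1 (w1 leaves); pivot element 5.
Pivot on row 1; the z-row RHS becomes 0 − (-6)·(16/5) = 96/5.
Next entering variable (most negative z-row entry -23/5): x3.
Ratio test on column x3 — row 1: (16/5)/(2/5) = 8; row 2: entry -4/5 ≤ 0; row 3: 15/3 = 5. Minimum is 5 at row 3 (w3 leaves); pivot element 3.
After the second pivot the z-row RHS is 96/5 − (-23/5)·5 = 211/5.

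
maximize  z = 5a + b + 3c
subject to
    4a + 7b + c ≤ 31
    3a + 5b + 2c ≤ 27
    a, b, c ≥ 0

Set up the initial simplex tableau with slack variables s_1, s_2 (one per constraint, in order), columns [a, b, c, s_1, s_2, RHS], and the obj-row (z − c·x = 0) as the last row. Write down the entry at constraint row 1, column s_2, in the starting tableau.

Slack s_2 belongs to constraint 2; its column is the unit vector e_2, so the entry in row 1 is 0.

0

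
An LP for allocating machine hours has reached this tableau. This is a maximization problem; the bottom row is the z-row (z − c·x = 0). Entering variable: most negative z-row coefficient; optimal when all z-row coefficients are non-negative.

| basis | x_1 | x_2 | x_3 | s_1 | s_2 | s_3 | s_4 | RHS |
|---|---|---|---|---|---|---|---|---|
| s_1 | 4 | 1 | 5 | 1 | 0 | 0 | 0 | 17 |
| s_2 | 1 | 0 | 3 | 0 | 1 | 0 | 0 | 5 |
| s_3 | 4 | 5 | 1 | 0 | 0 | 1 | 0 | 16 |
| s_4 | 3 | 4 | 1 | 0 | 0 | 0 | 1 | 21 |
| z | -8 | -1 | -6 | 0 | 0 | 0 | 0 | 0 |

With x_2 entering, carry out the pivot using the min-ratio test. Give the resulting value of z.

Ratio test on column x_2 — row 1: 17/1 = 17; row 2: entry 0 ≤ 0; row 3: 16/5 = 16/5; row 4: 21/4 = 21/4. Minimum is 16/5 at row 3 (s_3 leaves); pivot element 5.
Pivot on row 3; the z-row RHS becomes 0 − (-1)·(16/5) = 16/5.

16/5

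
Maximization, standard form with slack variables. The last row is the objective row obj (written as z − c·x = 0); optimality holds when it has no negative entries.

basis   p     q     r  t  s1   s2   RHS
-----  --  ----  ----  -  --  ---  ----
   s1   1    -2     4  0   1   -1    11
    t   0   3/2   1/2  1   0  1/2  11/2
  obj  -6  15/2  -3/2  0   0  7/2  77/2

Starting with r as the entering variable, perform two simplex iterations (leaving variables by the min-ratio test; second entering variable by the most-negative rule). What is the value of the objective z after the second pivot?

Ratio test on column r — row 1: 11/4 = 11/4; row 2: (11/2)/(1/2) = 11. Minimum is 11/4 at row 1 (s1 leaves); pivot element 4.
Pivot on row 1; the obj-row RHS becomes 77/2 − (-3/2)·(11/4) = 341/8.
Next entering variable (most negative obj-row entry -45/8): p.
Ratio test on column p — row 1: (11/4)/(1/4) = 11; row 2: entry -1/8 ≤ 0. Minimum is 11 at row 1 (r leaves); pivot element 1/4.
After the second pivot the obj-row RHS is 341/8 − (-45/8)·11 = 209/2.

209/2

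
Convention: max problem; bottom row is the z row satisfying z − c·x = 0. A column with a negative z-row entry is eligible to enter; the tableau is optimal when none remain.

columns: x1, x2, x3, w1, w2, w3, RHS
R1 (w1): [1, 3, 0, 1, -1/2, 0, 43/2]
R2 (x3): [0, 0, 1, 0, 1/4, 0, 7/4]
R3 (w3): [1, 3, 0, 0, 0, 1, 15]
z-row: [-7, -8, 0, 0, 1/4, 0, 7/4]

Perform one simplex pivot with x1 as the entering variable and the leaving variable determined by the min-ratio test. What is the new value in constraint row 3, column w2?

Ratio test on column x1 — row 1: (43/2)/1 = 43/2; row 2: entry 0 ≤ 0; row 3: 15/1 = 15. Minimum is 15 at row 3 (w3 leaves); pivot element 1.
Divide row 3 by 1; eliminate column x1 from the other rows.
In the new row 3, the w2 entry is the old entry divided by the pivot: 0/1 = 0.

0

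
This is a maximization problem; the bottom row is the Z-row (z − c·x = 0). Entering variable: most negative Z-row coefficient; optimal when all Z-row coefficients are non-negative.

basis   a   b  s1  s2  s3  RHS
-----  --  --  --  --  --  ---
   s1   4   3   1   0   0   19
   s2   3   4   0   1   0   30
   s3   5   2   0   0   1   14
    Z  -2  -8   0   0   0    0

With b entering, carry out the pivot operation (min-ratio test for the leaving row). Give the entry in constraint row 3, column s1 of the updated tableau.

-2/3

Ratio test on column b — row 1: 19/3 = 19/3; row 2: 30/4 = 15/2; row 3: 14/2 = 7. Minimum is 19/3 at row 1 (s1 leaves); pivot element 3.
Divide row 1 by 3; eliminate column b from the other rows.
Row 3 update in column s1: 0 − 2·(1/3) = -2/3.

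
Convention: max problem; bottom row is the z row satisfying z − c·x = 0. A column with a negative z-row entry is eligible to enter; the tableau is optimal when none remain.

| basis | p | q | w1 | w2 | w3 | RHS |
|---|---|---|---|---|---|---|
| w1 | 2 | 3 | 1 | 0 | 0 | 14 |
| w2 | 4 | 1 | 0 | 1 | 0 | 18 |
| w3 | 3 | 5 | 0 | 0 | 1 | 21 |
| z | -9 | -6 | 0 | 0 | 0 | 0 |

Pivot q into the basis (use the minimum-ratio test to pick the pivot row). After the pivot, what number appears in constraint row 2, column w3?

Ratio test on column q — row 1: 14/3 = 14/3; row 2: 18/1 = 18; row 3: 21/5 = 21/5. Minimum is 21/5 at row 3 (w3 leaves); pivot element 5.
Divide row 3 by 5; eliminate column q from the other rows.
Row 2 update in column w3: 0 − 1·(1/5) = -1/5.

-1/5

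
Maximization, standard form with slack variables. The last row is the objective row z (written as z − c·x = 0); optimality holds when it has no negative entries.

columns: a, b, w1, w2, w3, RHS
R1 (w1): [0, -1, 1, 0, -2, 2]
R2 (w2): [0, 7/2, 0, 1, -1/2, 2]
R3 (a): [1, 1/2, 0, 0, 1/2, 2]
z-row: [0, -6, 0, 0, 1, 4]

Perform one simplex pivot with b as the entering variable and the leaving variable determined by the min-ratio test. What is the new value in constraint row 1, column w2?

2/7

Ratio test on column b — row 1: entry -1 ≤ 0; row 2: 2/(7/2) = 4/7; row 3: 2/(1/2) = 4. Minimum is 4/7 at row 2 (w2 leaves); pivot element 7/2.
Divide row 2 by 7/2; eliminate column b from the other rows.
Row 1 update in column w2: 0 − (-1)·(2/7) = 2/7.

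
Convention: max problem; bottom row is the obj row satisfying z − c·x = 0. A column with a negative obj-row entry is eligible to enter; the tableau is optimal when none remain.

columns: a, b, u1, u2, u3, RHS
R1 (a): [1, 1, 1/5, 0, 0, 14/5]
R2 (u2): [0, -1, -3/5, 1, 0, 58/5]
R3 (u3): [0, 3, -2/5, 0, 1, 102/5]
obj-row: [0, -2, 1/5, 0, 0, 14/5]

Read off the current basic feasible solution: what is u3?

u3 is basic (row 3); its value is the RHS of that row, 102/5.

102/5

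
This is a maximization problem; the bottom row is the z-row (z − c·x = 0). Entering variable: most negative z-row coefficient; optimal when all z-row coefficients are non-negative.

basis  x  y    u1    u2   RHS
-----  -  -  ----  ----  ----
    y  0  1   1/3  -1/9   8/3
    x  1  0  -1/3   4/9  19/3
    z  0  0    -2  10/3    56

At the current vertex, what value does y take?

y is basic (row 1); its value is the RHS of that row, 8/3.

8/3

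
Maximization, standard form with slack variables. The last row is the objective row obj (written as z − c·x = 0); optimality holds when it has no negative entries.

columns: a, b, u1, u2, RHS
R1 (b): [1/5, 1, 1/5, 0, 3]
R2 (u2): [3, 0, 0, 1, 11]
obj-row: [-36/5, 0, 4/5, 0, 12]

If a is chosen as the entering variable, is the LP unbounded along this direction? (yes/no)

Column a has positive entries in row(s) 1, 2, so the ratio test bounds it — not unbounded.

no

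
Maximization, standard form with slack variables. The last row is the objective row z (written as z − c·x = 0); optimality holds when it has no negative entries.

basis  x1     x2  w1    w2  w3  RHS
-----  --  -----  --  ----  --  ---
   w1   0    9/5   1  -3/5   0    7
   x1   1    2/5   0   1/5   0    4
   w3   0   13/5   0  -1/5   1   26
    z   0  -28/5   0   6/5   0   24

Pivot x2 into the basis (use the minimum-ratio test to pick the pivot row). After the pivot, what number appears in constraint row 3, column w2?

2/3

Ratio test on column x2 — row 1: 7/(9/5) = 35/9; row 2: 4/(2/5) = 10; row 3: 26/(13/5) = 10. Minimum is 35/9 at row 1 (w1 leaves); pivot element 9/5.
Divide row 1 by 9/5; eliminate column x2 from the other rows.
Row 3 update in column w2: -1/5 − (13/5)·(-1/3) = 2/3.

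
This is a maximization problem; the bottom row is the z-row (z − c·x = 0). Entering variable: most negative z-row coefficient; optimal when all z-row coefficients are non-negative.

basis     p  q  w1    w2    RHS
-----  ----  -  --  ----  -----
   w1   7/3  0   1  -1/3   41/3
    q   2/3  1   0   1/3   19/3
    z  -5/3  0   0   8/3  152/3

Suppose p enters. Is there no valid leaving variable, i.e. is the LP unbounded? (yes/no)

no

Column p has positive entries in row(s) 1, 2, so the ratio test bounds it — not unbounded.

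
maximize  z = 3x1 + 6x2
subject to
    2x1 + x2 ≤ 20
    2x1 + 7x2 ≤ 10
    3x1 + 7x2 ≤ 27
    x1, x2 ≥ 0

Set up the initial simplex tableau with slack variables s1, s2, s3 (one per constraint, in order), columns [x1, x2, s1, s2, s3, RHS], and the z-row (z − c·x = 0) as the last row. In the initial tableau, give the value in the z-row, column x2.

-6

The z-row carries the negated objective coefficients: the x2 entry is -6.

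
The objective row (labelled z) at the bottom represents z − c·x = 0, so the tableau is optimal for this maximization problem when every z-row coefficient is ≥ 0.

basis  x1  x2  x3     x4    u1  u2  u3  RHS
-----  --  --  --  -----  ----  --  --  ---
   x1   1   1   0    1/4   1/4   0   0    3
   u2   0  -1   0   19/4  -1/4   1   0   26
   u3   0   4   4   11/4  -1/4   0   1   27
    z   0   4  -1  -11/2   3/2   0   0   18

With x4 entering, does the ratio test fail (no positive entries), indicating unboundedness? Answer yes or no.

no

Column x4 has positive entries in row(s) 1, 2, 3, so the ratio test bounds it — not unbounded.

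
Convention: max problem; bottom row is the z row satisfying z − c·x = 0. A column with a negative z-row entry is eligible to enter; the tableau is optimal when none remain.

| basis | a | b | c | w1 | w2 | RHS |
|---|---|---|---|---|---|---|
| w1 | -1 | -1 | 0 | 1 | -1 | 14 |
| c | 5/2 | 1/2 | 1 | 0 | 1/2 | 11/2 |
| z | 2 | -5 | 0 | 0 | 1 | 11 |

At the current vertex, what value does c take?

c is basic (row 2); its value is the RHS of that row, 11/2.

11/2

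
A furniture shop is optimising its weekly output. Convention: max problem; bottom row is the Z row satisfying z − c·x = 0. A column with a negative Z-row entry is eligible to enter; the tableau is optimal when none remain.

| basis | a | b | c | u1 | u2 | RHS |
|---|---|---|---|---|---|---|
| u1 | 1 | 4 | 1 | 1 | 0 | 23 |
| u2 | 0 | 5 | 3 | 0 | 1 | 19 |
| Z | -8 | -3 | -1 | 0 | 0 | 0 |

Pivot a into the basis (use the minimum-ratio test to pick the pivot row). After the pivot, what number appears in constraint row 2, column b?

Ratio test on column a — row 1: 23/1 = 23; row 2: entry 0 ≤ 0. Minimum is 23 at row 1 (u1 leaves); pivot element 1.
Divide row 1 by 1; eliminate column a from the other rows.
Row 2 update in column b: 5 − 0·4 = 5.

5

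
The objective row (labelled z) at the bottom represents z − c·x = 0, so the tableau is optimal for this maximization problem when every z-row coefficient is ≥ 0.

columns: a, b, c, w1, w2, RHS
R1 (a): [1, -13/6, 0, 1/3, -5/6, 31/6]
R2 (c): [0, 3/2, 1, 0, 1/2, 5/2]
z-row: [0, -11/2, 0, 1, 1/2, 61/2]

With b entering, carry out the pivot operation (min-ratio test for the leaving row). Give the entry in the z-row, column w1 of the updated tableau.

Ratio test on column b — row 1: entry -13/6 ≤ 0; row 2: (5/2)/(3/2) = 5/3. Minimum is 5/3 at row 2 (c leaves); pivot element 3/2.
Divide row 2 by 3/2; eliminate column b from the other rows.
z-row update in column w1: 1 − (-11/2)·0 = 1.

1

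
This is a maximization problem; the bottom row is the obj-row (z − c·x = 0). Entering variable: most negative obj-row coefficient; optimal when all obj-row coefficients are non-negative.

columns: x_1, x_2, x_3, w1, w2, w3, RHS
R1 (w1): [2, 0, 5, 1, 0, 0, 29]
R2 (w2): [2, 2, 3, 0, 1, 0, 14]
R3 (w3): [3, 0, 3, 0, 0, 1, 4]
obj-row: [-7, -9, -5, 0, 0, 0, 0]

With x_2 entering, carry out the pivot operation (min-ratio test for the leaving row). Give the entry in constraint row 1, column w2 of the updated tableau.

0

Ratio test on column x_2 — row 1: entry 0 ≤ 0; row 2: 14/2 = 7; row 3: entry 0 ≤ 0. Minimum is 7 at row 2 (w2 leaves); pivot element 2.
Divide row 2 by 2; eliminate column x_2 from the other rows.
Row 1 update in column w2: 0 − 0·(1/2) = 0.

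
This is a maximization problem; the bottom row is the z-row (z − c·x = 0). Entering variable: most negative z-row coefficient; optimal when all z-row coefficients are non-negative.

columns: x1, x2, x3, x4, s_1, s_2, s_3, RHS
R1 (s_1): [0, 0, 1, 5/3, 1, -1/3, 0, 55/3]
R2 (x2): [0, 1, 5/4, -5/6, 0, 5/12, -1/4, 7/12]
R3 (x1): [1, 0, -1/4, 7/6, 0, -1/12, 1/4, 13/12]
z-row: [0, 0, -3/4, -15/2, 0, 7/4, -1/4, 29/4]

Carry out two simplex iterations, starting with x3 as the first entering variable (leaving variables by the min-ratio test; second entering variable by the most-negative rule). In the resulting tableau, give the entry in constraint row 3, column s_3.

Ratio test on column x3 — row 1: (55/3)/1 = 55/3; row 2: (7/12)/(5/4) = 7/15; row 3: entry -1/4 ≤ 0. Minimum is 7/15 at row 2 (x2 leaves); pivot element 5/4.
Divide row 2 by 5/4; eliminate column x3 from the other rows.
Second iteration: most negative z-row entry is -8 in column x4, so x4 enters.
Ratio test on column x4 — row 1: (268/15)/(7/3) = 268/35; row 2: entry -2/3 ≤ 0; row 3: (6/5)/1 = 6/5. Minimum is 6/5 at row 3 (x1 leaves); pivot element 1.
Divide row 3 by 1; eliminate column x4 from the other rows.
After both pivots, the entry at constraint row 3, column s_3 is 1/5.

1/5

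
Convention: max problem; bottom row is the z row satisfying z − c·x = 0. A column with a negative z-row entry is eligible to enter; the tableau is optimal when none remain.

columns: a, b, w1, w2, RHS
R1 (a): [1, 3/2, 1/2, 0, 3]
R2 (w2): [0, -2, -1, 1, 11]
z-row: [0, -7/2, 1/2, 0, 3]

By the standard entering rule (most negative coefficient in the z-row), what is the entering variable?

b

Negative z-row entries: b: -7/2.
The most negative is -7/2 in column b, so b enters.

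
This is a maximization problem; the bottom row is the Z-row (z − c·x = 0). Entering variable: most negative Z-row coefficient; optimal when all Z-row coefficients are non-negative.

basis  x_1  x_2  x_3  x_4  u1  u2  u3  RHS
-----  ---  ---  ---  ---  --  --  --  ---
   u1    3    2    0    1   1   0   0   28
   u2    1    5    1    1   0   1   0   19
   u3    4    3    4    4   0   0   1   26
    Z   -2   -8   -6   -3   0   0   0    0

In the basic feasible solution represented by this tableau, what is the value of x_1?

x_1 is not in the basis, so in the current basic feasible solution x_1 = 0.

0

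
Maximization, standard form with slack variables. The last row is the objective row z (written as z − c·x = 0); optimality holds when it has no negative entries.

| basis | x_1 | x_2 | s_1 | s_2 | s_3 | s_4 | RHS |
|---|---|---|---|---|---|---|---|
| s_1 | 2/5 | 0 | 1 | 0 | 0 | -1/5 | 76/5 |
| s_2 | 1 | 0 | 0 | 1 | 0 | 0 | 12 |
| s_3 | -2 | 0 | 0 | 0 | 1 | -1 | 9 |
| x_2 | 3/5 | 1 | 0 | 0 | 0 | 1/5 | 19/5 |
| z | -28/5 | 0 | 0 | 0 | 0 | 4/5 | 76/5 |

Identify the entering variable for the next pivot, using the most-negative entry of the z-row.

Negative z-row entries: x_1: -28/5.
The most negative is -28/5 in column x_1, so x_1 enters.

x_1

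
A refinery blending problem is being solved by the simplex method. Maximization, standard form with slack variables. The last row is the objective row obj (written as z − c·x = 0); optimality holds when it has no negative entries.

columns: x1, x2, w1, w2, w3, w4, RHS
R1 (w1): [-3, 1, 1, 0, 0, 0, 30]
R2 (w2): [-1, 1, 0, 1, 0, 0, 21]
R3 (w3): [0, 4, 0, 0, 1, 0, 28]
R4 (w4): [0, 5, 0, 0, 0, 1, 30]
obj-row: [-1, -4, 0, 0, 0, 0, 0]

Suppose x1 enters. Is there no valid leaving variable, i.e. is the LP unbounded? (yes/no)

yes

Every constraint-row entry in column x1 is ≤ 0, so increasing x1 is unbounded.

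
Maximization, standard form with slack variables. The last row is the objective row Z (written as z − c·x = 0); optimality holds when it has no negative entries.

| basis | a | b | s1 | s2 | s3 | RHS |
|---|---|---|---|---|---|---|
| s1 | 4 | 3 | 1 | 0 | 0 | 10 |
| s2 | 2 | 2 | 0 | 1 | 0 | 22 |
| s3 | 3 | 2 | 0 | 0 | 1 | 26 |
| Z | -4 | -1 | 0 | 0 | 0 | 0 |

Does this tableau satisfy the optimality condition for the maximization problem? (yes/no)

The Z-row has a negative entry -4 in column a, so it is not optimal.

no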